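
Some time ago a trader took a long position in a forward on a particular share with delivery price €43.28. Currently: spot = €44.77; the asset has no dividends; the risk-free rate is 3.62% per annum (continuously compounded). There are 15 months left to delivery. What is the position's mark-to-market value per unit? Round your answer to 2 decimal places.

Current fair forward for the remaining 15 months: F = S·e^(r·T), r = 0.0362
F = 44.77 · e^(0.0362 × 15/12) = 44.77 × 1.046289 = 46.8424
Value of long forward = (F − K)·e^(−rT) = (46.8424 − 43.28) · e^(−0.0362·15/12)
= 3.5624 × 0.955759 = 3.40

€3.40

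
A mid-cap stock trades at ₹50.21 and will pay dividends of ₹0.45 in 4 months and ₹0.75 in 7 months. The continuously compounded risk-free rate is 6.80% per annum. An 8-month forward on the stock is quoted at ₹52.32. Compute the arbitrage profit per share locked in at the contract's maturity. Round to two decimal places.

PV(dividends) I = 0.45·e^(−0.0680·4/12) + 0.75·e^(−0.0680·7/12) = 1.1607
Fair forward F* = (S − I)·e^(rT) = (50.21 − 1.1607)·e^0.045333 = 49.0493 × 1.046376 = 51.3240
Market ₹52.32 > fair 51.3240: forward overpriced → cash-and-carry (borrow at r, buy the stock and collect the dividends, short the forward).
Profit at T = |F_mkt − F*| = |52.32 − 51.3240| = ₹1.00 per share

₹1.00 per share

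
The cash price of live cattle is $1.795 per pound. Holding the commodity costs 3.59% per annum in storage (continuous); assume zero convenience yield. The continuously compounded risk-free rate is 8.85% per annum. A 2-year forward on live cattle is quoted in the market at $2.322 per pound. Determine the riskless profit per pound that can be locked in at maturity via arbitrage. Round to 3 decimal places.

Fair forward: F* = S·e^(carry·T), with carry = (r + u) = 0.0885 + 0.0359 = 0.1244
F* = 1.795 · e^(0.1244 × 2) = 1.795 · e^0.248800 = 1.795 × 1.282486 = $2.3021
Market $2.322 > fair $2.3021: forward overpriced → cash-and-carry (buy spot, short the forward).
At maturity, profit = |F_mkt − F*| = |2.322 − 2.3021| = $0.020 per pound

$0.020 per pound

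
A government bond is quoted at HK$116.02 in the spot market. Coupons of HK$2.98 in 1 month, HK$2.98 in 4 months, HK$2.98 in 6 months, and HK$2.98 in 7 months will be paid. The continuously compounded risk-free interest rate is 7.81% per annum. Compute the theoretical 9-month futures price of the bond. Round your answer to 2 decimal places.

HK$110.74

PV(coupons) I = 2.98·e^(−0.0781·1/12) + 2.98·e^(−0.0781·4/12) + 2.98·e^(−0.0781·6/12) + 2.98·e^(−0.0781·7/12)
I = 2.9607 + 2.9034 + 2.8659 + 2.8473 = 11.5773
F = (S − I)·e^(rT) = (116.02 − 11.5773) · e^(0.0781·9/12)
= 104.4427 · e^0.058575 = 104.4427 × 1.060325 = HK$110.74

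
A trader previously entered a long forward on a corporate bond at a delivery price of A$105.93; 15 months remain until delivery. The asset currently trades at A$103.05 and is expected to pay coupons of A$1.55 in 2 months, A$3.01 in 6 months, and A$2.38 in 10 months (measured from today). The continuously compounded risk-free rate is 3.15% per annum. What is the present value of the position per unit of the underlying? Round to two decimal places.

-A$5.61

PV(remaining coupons) I = 1.55·e^(−0.0315·2/12) + 3.01·e^(−0.0315·6/12) + 2.38·e^(−0.0315·10/12) = 6.8232
Current forward F = (S − I)·e^(rT) = (103.05 − 6.8232)·e^(0.0315·15/12) = 96.2268 × 1.040160 = 100.0913
Value (long) = (F − K)·e^(−rT) = (100.0913 − 105.93) × 0.961390 = -5.6133
Value = -A$5.61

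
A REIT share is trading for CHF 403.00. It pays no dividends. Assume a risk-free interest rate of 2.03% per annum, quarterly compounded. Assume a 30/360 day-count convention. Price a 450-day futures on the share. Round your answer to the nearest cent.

CHF 413.33

F = S · (1+r/4)^(4T)
= 403.00 × 1.025634
F = CHF 413.33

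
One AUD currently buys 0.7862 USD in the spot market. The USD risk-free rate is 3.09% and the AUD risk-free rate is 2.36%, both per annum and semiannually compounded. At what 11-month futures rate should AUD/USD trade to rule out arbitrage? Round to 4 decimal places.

0.7914

By covered interest parity, F = S · (1+r_USD/2)^(2T) / (1+r_AUD/2)^(2T)
= 0.7862 × 1.028507 / 1.021740 = 0.7862 × 1.006623
F = 0.7914 USD per AUD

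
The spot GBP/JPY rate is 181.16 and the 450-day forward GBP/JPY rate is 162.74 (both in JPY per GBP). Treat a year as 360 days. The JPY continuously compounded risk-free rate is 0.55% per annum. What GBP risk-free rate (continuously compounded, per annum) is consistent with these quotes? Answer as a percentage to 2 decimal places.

F = S·e^((r_JPY − r_GBP)T) ⇒ r_GBP = r_JPY − ln(F/S)/T
ln(162.74/181.16) = -0.107227; /(450/360) = -0.085782
r_GBP = 0.0055 + 0.085782 = 0.091282
r_GBP = 9.13%

9.13%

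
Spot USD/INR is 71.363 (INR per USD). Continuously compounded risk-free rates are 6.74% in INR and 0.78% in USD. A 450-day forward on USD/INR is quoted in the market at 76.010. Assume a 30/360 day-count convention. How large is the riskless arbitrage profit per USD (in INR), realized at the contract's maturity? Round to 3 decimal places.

Fair forward: F* = S·e^(carry·T), with carry = (r_INR − r_USD) = 0.0674 − 0.0078 = 0.0596
F* = 71.363 · e^(0.0596 × 450/360) = 71.363 · e^0.074500 = 71.363 × 1.077345 = 76.8826
Market 76.010 < fair 76.8826: forward underpriced → reverse cash-and-carry (short spot, go long the forward).
At maturity, profit = |F_mkt − F*| = |76.010 − 76.8826| = 0.873 per USD (in INR)

0.873 per USD (in INR)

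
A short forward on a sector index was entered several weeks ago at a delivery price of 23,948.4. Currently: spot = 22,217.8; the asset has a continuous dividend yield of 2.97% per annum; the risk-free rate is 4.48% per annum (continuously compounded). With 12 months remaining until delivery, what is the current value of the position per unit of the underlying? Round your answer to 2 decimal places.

1331.56

Current fair forward for the remaining 12 months: F = S·e^((r − q)·T), (r − q) = 0.0448 − 0.0297 = 0.0151
F = 22217.8 · e^(0.0151 × 12/12) = 22217.8 × 1.01521458 = 22555.8345
Value of long forward = (F − K)·e^(−rT) = (22555.8345 − 23948.4) · e^(−0.0448·12/12)
= -1392.5655 × 0.95618870 = -1331.56
Short position value = −(long value) = 1331.56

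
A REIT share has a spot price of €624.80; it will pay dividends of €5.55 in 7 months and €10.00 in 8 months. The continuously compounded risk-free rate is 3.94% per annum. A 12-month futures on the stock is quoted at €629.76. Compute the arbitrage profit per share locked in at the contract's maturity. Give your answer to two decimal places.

€4.37 per share

PV(dividends) I = 5.55·e^(−0.0394·7/12) + 10.00·e^(−0.0394·8/12) = 15.1647
Fair futures F* = (S − I)·e^(rT) = (624.80 − 15.1647)·e^0.039400 = 609.6353 × 1.040186 = 634.1341
Market €629.76 < fair 634.1341: forward underpriced → reverse cash-and-carry (short the stock, invest proceeds at r, pay the dividends, go long the forward).
Profit at T = |F_mkt − F*| = |629.76 − 634.1341| = €4.37 per share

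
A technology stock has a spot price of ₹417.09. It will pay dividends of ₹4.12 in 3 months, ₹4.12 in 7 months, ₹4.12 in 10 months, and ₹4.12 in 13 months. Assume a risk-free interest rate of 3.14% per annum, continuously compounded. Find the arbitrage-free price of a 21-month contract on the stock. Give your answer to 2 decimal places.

PV(dividends) I = 4.12·e^(−0.0314·3/12) + 4.12·e^(−0.0314·7/12) + 4.12·e^(−0.0314·10/12) + 4.12·e^(−0.0314·13/12)
I = 4.0878 + 4.0452 + 4.0136 + 3.9822 = 16.1288
F = (S − I)·e^(rT) = (417.09 − 16.1288) · e^(0.0314·21/12)
= 400.9612 · e^0.054950 = 400.9612 × 1.056488 = ₹423.61

₹423.61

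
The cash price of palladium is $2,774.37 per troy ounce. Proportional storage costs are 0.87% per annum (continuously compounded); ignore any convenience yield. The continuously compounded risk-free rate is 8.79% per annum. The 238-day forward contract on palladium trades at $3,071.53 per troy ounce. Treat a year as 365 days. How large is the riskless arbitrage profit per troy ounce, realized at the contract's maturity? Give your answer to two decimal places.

$116.79 per troy ounce

Fair forward: F* = S·e^(carry·T), with carry = (r + u) = 0.0879 + 0.0087 = 0.0966
F* = 2774.37 · e^(0.0966 × 238/365) = 2774.37 · e^0.06298849 = 2774.37 × 1.06501458 = $2954.7445
Market $3071.53 > fair $2954.7445: forward overpriced → cash-and-carry (buy spot, short the forward).
At maturity, profit = |F_mkt − F*| = |3071.53 − 2954.7445| = $116.79 per troy ounce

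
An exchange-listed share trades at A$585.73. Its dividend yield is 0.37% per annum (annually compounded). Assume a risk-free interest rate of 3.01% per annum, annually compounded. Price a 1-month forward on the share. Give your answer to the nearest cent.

F = S · (1+r)^T / (1+q)^T
= 585.73 × 1.002474 / 1.000308 = 585.73 × 1.002165
F = A$587.00

A$587.00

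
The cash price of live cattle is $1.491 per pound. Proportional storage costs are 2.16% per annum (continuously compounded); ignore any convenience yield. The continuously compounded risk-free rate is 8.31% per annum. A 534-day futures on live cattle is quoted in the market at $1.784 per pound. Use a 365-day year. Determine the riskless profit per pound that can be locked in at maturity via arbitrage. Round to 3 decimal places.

$0.046 per pound

Fair futures: F* = S·e^(carry·T), with carry = (r + u) = 0.0831 + 0.0216 = 0.1047
F* = 1.491 · e^(0.1047 × 534/365) = 1.491 · e^0.153178 = 1.491 × 1.165532 = $1.7378
Market $1.784 > fair $1.7378: forward overpriced → cash-and-carry (buy spot, short the forward).
At maturity, profit = |F_mkt − F*| = |1.784 − 1.7378| = $0.046 per pound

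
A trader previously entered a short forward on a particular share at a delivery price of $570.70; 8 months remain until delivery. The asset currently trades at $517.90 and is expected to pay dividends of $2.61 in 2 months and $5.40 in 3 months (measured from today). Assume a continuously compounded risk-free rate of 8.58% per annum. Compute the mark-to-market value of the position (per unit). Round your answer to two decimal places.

PV(remaining dividends) I = 2.61·e^(−0.0858·2/12) + 5.40·e^(−0.0858·3/12) = 7.8583
Current forward F = (S − I)·e^(rT) = (517.90 − 7.8583)·e^(0.0858·8/12) = 510.0417 × 1.058868 = 540.0668
Value (long) = (F − K)·e^(−rT) = (540.0668 − 570.70) × 0.944405 = -28.9301
Short position value = −(long value) = $28.93

$28.93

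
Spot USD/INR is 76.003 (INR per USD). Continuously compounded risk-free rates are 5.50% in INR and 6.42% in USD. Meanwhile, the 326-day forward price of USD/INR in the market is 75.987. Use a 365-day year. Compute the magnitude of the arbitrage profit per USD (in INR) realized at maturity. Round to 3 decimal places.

0.606 per USD (in INR)

Fair forward: F* = S·e^(carry·T), with carry = (r_INR − r_USD) = 0.0550 − 0.0642 = -0.0092
F* = 76.003 · e^(-0.0092 × 326/365) = 76.003 · e^-0.008217 = 76.003 × 0.991817 = 75.3811
Market 75.987 > fair 75.3811: forward overpriced → cash-and-carry (buy spot, short the forward).
At maturity, profit = |F_mkt − F*| = |75.987 − 75.3811| = 0.606 per USD (in INR)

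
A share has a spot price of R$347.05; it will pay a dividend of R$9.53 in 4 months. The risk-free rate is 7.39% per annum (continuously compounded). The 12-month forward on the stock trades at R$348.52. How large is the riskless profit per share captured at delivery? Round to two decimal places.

PV(dividends) I = 9.53·e^(−0.0739·4/12) = 9.2981
Fair forward F* = (S − I)·e^(rT) = (347.05 − 9.2981)·e^0.073900 = 337.7519 × 1.076699 = 363.6571
Market R$348.52 < fair 363.6571: forward underpriced → reverse cash-and-carry (short the stock, invest proceeds at r, pay the dividends, go long the forward).
Profit at T = |F_mkt − F*| = |348.52 − 363.6571| = R$15.14 per share

R$15.14 per share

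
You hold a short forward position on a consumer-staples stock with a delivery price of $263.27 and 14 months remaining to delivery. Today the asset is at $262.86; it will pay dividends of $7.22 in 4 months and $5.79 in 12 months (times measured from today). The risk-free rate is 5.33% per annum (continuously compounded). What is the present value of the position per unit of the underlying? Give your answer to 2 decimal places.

-$2.88

PV(remaining dividends) I = 7.22·e^(−0.0533·4/12) + 5.79·e^(−0.0533·12/12) = 12.5823
Current forward F = (S − I)·e^(rT) = (262.86 − 12.5823)·e^(0.0533·14/12) = 250.2777 × 1.064157 = 266.3348
Value (long) = (F − K)·e^(−rT) = (266.3348 − 263.27) × 0.939711 = 2.8800
Short position value = −(long value) = -$2.88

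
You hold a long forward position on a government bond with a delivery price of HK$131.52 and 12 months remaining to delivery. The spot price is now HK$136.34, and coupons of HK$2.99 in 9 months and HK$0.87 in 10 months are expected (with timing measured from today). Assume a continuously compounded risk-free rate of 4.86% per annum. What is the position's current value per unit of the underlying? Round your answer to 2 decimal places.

HK$7.34

PV(remaining coupons) I = 2.99·e^(−0.0486·9/12) + 0.87·e^(−0.0486·10/12) = 3.7184
Current forward F = (S − I)·e^(rT) = (136.34 − 3.7184)·e^(0.0486·12/12) = 132.6216 × 1.049800 = 139.2262
Value (long) = (F − K)·e^(−rT) = (139.2262 − 131.52) × 0.952562 = 7.3406
Value = HK$7.34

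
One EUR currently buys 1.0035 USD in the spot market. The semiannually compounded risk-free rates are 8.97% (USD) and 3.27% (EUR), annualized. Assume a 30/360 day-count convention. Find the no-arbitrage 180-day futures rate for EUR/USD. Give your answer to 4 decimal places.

By covered interest parity, F = S · (1+r_USD/2)^(2T) / (1+r_EUR/2)^(2T)
= 1.0035 × 1.044850 / 1.016350 = 1.0035 × 1.028042
F = 1.0316 USD per EUR

1.0316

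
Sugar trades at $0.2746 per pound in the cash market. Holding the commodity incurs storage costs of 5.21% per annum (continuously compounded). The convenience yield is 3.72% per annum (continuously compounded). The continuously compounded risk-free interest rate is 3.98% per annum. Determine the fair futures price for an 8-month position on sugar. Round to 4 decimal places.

Net carry = r + u − y = 0.0398 + 0.0521 − 0.0372 = 0.0547
F = S·e^((r+u−y)T) = 0.2746 · e^(0.0547 × 8/12) = 0.2746 · e^0.036467
= 0.2746 × 1.037140 = $0.2848 per pound

$0.2848 per pound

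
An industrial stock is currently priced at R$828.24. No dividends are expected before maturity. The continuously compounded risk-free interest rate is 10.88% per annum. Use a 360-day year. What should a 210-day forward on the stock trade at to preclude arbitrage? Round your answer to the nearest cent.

R$882.51

F = S·e^(rT) = 828.24 · e^(0.1088 × 210/360)
= 828.24 · e^0.063467 = 828.24 × 1.065524
F = R$882.51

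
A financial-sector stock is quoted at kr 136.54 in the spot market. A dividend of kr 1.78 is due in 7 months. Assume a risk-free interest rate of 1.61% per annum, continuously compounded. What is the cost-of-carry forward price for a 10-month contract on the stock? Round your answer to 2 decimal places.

kr 136.60

PV(dividends) I = 1.78·e^(−0.0161·7/12)
I = 1.7634
F = (S − I)·e^(rT) = (136.54 − 1.7634) · e^(0.0161·10/12)
= 134.7766 · e^0.013417 = 134.7766 × 1.013507 = kr 136.60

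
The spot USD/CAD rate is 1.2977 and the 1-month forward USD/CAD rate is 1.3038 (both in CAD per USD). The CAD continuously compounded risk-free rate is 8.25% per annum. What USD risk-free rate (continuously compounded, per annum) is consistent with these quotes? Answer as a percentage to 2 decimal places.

F = S·e^((r_CAD − r_USD)T) ⇒ r_USD = r_CAD − ln(F/S)/T
ln(1.3038/1.2977) = 0.004690; /(1/12) = 0.056280
r_USD = 0.0825 − 0.056280 = 0.026220
r_USD = 2.62%

2.62%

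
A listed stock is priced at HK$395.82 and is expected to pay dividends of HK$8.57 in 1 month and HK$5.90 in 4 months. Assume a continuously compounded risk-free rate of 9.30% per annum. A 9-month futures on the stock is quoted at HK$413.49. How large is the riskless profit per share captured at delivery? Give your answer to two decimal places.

HK$4.33 per share

PV(dividends) I = 8.57·e^(−0.0930·1/12) + 5.90·e^(−0.0930·4/12) = 14.2237
Fair futures F* = (S − I)·e^(rT) = (395.82 − 14.2237)·e^0.069750 = 381.5963 × 1.072240 = 409.1628
Market HK$413.49 > fair 409.1628: forward overpriced → cash-and-carry (borrow at r, buy the stock and collect the dividends, short the forward).
Profit at T = |F_mkt − F*| = |413.49 − 409.1628| = HK$4.33 per share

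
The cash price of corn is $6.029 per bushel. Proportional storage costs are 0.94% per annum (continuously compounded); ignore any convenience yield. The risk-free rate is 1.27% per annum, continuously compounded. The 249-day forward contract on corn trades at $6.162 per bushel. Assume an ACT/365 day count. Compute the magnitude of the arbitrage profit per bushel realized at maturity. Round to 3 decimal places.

$0.041 per bushel

Fair forward: F* = S·e^(carry·T), with carry = (r + u) = 0.0127 + 0.0094 = 0.0221
F* = 6.029 · e^(0.0221 × 249/365) = 6.029 · e^0.015076 = 6.029 × 1.015190 = $6.1206
Market $6.162 > fair $6.1206: forward overpriced → cash-and-carry (buy spot, short the forward).
At maturity, profit = |F_mkt − F*| = |6.162 − 6.1206| = $0.041 per bushel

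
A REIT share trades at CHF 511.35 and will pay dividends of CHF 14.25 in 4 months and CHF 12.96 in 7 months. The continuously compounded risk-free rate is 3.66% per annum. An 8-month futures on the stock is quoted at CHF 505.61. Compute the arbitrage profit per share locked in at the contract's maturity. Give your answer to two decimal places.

PV(dividends) I = 14.25·e^(−0.0366·4/12) + 12.96·e^(−0.0366·7/12) = 26.7634
Fair futures F* = (S − I)·e^(rT) = (511.35 − 26.7634)·e^0.024400 = 484.5866 × 1.024700 = 496.5559
Market CHF 505.61 > fair 496.5559: forward overpriced → cash-and-carry (borrow at r, buy the stock and collect the dividends, short the forward).
Profit at T = |F_mkt − F*| = |505.61 − 496.5559| = CHF 9.05 per share

CHF 9.05 per share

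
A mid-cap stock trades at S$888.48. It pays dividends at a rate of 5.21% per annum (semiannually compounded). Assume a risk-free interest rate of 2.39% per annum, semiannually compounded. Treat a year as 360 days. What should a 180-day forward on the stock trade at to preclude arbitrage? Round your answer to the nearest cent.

F = S · (1+r/2)^(2T) / (1+q/2)^(2T)
= 888.48 × 1.011950 / 1.026050 = 888.48 × 0.986258
F = S$876.27

S$876.27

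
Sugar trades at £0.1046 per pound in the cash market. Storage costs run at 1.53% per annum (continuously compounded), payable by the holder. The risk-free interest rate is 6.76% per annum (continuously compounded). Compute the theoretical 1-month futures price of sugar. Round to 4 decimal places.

Net carry = r + u − y = 0.0676 + 0.0153 − 0.0000 = 0.0829
F = S·e^((r+u−y)T) = 0.1046 · e^(0.0829 × 1/12) = 0.1046 · e^0.006908
= 0.1046 × 1.006932 = £0.1053 per pound

£0.1053 per pound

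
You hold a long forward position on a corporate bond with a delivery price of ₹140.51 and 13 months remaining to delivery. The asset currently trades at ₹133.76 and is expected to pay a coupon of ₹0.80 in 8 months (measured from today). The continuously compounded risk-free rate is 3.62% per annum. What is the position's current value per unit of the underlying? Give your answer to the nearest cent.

PV(remaining coupons) I = 0.80·e^(−0.0362·8/12) = 0.7809
Current forward F = (S − I)·e^(rT) = (133.76 − 0.7809)·e^(0.0362·13/12) = 132.9791 × 1.039996 = 138.2977
Value (long) = (F − K)·e^(−rT) = (138.2977 − 140.51) × 0.961542 = -2.1272
Value = -₹2.13

-₹2.13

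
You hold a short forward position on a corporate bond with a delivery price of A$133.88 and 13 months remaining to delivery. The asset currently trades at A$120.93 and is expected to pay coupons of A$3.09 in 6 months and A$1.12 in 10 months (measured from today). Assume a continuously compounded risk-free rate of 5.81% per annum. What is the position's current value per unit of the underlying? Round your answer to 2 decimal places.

PV(remaining coupons) I = 3.09·e^(−0.0581·6/12) + 1.12·e^(−0.0581·10/12) = 4.0686
Current forward F = (S − I)·e^(rT) = (120.93 − 4.0686)·e^(0.0581·13/12) = 116.8614 × 1.064965 = 124.4533
Value (long) = (F − K)·e^(−rT) = (124.4533 − 133.88) × 0.938998 = -8.8517
Short position value = −(long value) = A$8.85

A$8.85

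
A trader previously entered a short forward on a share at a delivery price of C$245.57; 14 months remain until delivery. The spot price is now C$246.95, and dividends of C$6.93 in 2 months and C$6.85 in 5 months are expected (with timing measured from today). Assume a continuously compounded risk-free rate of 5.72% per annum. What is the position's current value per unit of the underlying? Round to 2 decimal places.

-C$3.68

PV(remaining dividends) I = 6.93·e^(−0.0572·2/12) + 6.85·e^(−0.0572·5/12) = 13.5529
Current forward F = (S − I)·e^(rT) = (246.95 − 13.5529)·e^(0.0572·14/12) = 233.3971 × 1.069010 = 249.5038
Value (long) = (F − K)·e^(−rT) = (249.5038 − 245.57) × 0.935445 = 3.6799
Short position value = −(long value) = -C$3.68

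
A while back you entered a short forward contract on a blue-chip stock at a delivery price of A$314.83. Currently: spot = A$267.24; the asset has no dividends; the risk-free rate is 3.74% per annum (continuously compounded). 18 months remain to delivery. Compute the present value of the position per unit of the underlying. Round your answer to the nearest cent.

A$30.41

Current fair forward for the remaining 18 months: F = S·e^(r·T), r = 0.0374
F = 267.24 · e^(0.0374 × 18/12) = 267.24 × 1.057703 = 282.6605
Value of long forward = (F − K)·e^(−rT) = (282.6605 − 314.83) · e^(−0.0374·18/12)
= -32.1695 × 0.945445 = -30.41
Short position value = −(long value) = A$30.41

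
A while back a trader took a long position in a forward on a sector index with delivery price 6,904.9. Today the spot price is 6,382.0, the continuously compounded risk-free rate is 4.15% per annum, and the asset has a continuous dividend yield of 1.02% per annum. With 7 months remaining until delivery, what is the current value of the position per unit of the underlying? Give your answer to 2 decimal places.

-395.61

Current fair forward for the remaining 7 months: F = S·e^((r − q)·T), (r − q) = 0.0415 − 0.0102 = 0.0313
F = 6382.0 · e^(0.0313 × 7/12) = 6382.0 × 1.01842604 = 6499.5950
Value of long forward = (F − K)·e^(−rT) = (6499.5950 − 6904.9) · e^(−0.0415·7/12)
= -405.3050 × 0.97608234 = -395.61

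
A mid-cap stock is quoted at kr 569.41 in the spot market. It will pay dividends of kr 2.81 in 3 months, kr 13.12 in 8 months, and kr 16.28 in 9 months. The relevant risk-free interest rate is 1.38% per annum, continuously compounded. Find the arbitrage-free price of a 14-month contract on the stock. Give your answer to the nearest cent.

PV(dividends) I = 2.81·e^(−0.0138·3/12) + 13.12·e^(−0.0138·8/12) + 16.28·e^(−0.0138·9/12)
I = 2.8003 + 12.9998 + 16.1124 = 31.9125
F = (S − I)·e^(rT) = (569.41 − 31.9125) · e^(0.0138·14/12)
= 537.4975 · e^0.016100 = 537.4975 × 1.016230 = kr 546.22

kr 546.22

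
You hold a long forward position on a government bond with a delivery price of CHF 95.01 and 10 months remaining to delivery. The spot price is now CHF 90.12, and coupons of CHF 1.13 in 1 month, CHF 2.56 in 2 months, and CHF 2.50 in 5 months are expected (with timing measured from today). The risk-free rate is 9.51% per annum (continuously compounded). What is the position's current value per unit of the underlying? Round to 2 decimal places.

PV(remaining coupons) I = 1.13·e^(−0.0951·1/12) + 2.56·e^(−0.0951·2/12) + 2.50·e^(−0.0951·5/12) = 6.0437
Current forward F = (S − I)·e^(rT) = (90.12 − 6.0437)·e^(0.0951·10/12) = 84.0763 × 1.082475 = 91.0105
Value (long) = (F − K)·e^(−rT) = (91.0105 − 95.01) × 0.923809 = -3.6948
Value = -CHF 3.69

-CHF 3.69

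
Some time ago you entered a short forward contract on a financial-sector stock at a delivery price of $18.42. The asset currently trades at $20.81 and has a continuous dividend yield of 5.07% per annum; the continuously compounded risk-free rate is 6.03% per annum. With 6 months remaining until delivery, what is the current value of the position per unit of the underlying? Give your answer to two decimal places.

Current fair forward for the remaining 6 months: F = S·e^((r − q)·T), (r − q) = 0.0603 − 0.0507 = 0.0096
F = 20.81 · e^(0.0096 × 6/12) = 20.81 × 1.004812 = 20.9101
Value of long forward = (F − K)·e^(−rT) = (20.9101 − 18.42) · e^(−0.0603·6/12)
= 2.4901 × 0.970300 = 2.42
Short position value = −(long value) = -$2.42

-$2.42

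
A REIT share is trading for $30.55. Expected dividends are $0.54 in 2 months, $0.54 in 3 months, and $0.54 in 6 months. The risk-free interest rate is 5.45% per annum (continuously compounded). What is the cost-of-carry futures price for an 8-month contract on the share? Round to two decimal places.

$30.03

PV(dividends) I = 0.54·e^(−0.0545·2/12) + 0.54·e^(−0.0545·3/12) + 0.54·e^(−0.0545·6/12)
I = 0.5351 + 0.5327 + 0.5255 = 1.5933
F = (S − I)·e^(rT) = (30.55 − 1.5933) · e^(0.0545·8/12)
= 28.9567 · e^0.036333 = 28.9567 × 1.037001 = $30.03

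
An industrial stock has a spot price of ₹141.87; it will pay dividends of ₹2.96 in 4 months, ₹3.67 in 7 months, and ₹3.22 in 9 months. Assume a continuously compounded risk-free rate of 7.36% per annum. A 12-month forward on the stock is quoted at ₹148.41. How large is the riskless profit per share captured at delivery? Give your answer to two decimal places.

PV(dividends) I = 2.96·e^(−0.0736·4/12) + 3.67·e^(−0.0736·7/12) + 3.22·e^(−0.0736·9/12) = 9.4511
Fair forward F* = (S − I)·e^(rT) = (141.87 − 9.4511)·e^0.073600 = 132.4189 × 1.076376 = 142.5325
Market ₹148.41 > fair 142.5325: forward overpriced → cash-and-carry (borrow at r, buy the stock and collect the dividends, short the forward).
Profit at T = |F_mkt − F*| = |148.41 − 142.5325| = ₹5.88 per share

₹5.88 per share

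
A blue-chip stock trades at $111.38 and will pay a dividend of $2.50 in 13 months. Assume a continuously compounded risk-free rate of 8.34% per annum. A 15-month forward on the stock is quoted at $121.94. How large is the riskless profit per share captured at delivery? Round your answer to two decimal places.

$0.86 per share

PV(dividends) I = 2.50·e^(−0.0834·13/12) = 2.2840
Fair forward F* = (S − I)·e^(rT) = (111.38 − 2.2840)·e^0.104250 = 109.0960 × 1.109878 = 121.0833
Market $121.94 > fair 121.0833: forward overpriced → cash-and-carry (borrow at r, buy the stock and collect the dividends, short the forward).
Profit at T = |F_mkt − F*| = |121.94 − 121.0833| = $0.86 per share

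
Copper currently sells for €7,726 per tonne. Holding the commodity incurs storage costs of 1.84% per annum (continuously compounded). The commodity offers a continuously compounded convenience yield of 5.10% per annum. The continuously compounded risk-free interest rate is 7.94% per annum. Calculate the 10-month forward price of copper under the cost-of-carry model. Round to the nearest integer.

€8,033 per tonne

Net carry = r + u − y = 0.0794 + 0.0184 − 0.0510 = 0.0468
F = S·e^((r+u−y)T) = 7726 · e^(0.0468 × 10/12) = 7726 · e^0.039000
= 7726 × 1.039770 = €8,033 per tonne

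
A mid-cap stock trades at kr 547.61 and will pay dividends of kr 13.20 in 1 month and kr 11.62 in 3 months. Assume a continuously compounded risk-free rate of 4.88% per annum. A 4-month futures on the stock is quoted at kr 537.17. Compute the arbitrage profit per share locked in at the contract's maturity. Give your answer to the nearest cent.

PV(dividends) I = 13.20·e^(−0.0488·1/12) + 11.62·e^(−0.0488·3/12) = 24.6255
Fair futures F* = (S − I)·e^(rT) = (547.61 − 24.6255)·e^0.016267 = 522.9845 × 1.016400 = 531.5614
Market kr 537.17 > fair 531.5614: forward overpriced → cash-and-carry (borrow at r, buy the stock and collect the dividends, short the forward).
Profit at T = |F_mkt − F*| = |537.17 − 531.5614| = kr 5.61 per share

kr 5.61 per share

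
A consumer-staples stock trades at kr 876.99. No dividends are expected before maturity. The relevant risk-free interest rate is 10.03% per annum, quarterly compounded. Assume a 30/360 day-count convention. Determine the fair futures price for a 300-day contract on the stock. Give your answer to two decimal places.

F = S · (1+r/4)^(4T)
= 876.99 × 1.086056
F = kr 952.46

kr 952.46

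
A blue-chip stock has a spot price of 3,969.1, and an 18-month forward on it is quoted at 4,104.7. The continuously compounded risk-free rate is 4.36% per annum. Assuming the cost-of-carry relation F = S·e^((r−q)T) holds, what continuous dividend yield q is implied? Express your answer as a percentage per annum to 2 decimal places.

2.12%

From F = S·e^((r−q)T): (r − q) = ln(F/S)/T
ln(4104.7/3969.1) = ln(1.034164) = 0.033593
(r − q) = 0.033593 / (18/12) = 0.022395
q = r − ln(F/S)/T = 0.0436 − 0.022395 = 0.021205
q = 2.12%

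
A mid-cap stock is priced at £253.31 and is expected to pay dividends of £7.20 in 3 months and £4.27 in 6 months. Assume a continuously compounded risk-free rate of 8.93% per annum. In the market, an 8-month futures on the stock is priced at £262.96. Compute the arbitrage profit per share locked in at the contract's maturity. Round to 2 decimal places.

£5.92 per share

PV(dividends) I = 7.20·e^(−0.0893·3/12) + 4.27·e^(−0.0893·6/12) = 11.1246
Fair futures F* = (S − I)·e^(rT) = (253.31 − 11.1246)·e^0.059533 = 242.1854 × 1.061341 = 257.0413
Market £262.96 > fair 257.0413: forward overpriced → cash-and-carry (borrow at r, buy the stock and collect the dividends, short the forward).
Profit at T = |F_mkt − F*| = |262.96 − 257.0413| = £5.92 per share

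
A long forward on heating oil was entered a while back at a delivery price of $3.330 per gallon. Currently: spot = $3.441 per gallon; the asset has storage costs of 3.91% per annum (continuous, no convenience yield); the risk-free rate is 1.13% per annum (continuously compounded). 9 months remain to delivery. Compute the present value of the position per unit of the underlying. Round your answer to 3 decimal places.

$0.242 per gallon

Current fair forward for the remaining 9 months: F = S·e^((r + u)·T), (r + u) = 0.0113 + 0.0391 = 0.0504
F = 3.441 · e^(0.0504 × 9/12) = 3.441 × 1.038524 = 3.5736
Value of long forward = (F − K)·e^(−rT) = (3.5736 − 3.330) · e^(−0.0113·9/12)
= 0.2436 × 0.991561 = 0.242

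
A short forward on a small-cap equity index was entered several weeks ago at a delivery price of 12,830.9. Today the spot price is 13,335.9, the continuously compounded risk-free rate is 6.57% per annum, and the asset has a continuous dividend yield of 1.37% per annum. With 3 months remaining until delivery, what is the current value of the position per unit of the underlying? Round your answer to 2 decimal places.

Current fair forward for the remaining 3 months: F = S·e^((r − q)·T), (r − q) = 0.0657 − 0.0137 = 0.0520
F = 13335.9 · e^(0.0520 × 3/12) = 13335.9 × 1.01308487 = 13510.3985
Value of long forward = (F − K)·e^(−rT) = (13510.3985 − 12830.9) · e^(−0.0657·3/12)
= 679.4985 × 0.98370915 = 668.43
Short position value = −(long value) = -668.43

-668.43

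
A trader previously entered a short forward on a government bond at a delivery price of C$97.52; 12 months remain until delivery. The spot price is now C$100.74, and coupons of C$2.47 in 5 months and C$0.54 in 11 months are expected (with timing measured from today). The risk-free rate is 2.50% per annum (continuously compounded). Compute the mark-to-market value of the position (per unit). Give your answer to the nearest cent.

PV(remaining coupons) I = 2.47·e^(−0.0250·5/12) + 0.54·e^(−0.0250·11/12) = 2.9722
Current forward F = (S − I)·e^(rT) = (100.74 − 2.9722)·e^(0.0250·12/12) = 97.7678 × 1.025315 = 100.2428
Value (long) = (F − K)·e^(−rT) = (100.2428 − 97.52) × 0.975310 = 2.6556
Short position value = −(long value) = -C$2.66

-C$2.66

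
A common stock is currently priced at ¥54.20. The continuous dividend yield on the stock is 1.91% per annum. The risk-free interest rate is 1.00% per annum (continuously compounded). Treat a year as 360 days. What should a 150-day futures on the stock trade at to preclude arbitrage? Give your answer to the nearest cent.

¥53.99

F = S·e^((r − q)T) = 54.20 · e^((0.0100 − 0.0191) × 150/360)
= 54.20 · e^-0.003792 = 54.20 × 0.996215
F = ¥53.99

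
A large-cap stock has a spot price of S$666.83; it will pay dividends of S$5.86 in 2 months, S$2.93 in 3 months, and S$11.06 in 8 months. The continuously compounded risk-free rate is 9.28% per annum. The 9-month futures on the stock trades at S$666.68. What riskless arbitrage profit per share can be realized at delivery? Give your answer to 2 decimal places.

S$27.81 per share

PV(dividends) I = 5.86·e^(−0.0928·2/12) + 2.93·e^(−0.0928·3/12) + 11.06·e^(−0.0928·8/12) = 19.0294
Fair futures F* = (S − I)·e^(rT) = (666.83 − 19.0294)·e^0.069600 = 647.8006 × 1.072079 = 694.4934
Market S$666.68 < fair 694.4934: forward underpriced → reverse cash-and-carry (short the stock, invest proceeds at r, pay the dividends, go long the forward).
Profit at T = |F_mkt − F*| = |666.68 − 694.4934| = S$27.81 per share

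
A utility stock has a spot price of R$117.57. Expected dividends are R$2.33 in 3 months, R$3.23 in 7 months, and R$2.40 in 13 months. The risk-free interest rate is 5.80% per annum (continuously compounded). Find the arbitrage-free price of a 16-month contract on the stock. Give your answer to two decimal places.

R$118.73

PV(dividends) I = 2.33·e^(−0.0580·3/12) + 3.23·e^(−0.0580·7/12) + 2.40·e^(−0.0580·13/12)
I = 2.2965 + 3.1225 + 2.2538 = 7.6728
F = (S − I)·e^(rT) = (117.57 − 7.6728) · e^(0.0580·16/12)
= 109.8972 · e^0.077333 = 109.8972 × 1.080402 = R$118.73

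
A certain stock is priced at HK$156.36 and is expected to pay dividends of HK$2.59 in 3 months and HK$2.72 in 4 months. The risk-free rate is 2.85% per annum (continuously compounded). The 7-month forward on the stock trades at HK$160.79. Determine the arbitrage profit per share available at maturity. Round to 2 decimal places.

HK$7.16 per share

PV(dividends) I = 2.59·e^(−0.0285·3/12) + 2.72·e^(−0.0285·4/12) = 5.2659
Fair forward F* = (S − I)·e^(rT) = (156.36 − 5.2659)·e^0.016625 = 151.0941 × 1.016764 = 153.6270
Market HK$160.79 > fair 153.6270: forward overpriced → cash-and-carry (borrow at r, buy the stock and collect the dividends, short the forward).
Profit at T = |F_mkt − F*| = |160.79 − 153.6270| = HK$7.16 per share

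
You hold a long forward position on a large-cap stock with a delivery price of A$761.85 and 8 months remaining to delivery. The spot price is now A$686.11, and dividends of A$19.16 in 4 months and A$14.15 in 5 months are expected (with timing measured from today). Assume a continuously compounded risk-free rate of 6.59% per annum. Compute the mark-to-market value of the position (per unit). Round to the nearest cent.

PV(remaining dividends) I = 19.16·e^(−0.0659·4/12) + 14.15·e^(−0.0659·5/12) = 32.5105
Current forward F = (S − I)·e^(rT) = (686.11 − 32.5105)·e^(0.0659·8/12) = 653.5995 × 1.044913 = 682.9546
Value (long) = (F − K)·e^(−rT) = (682.9546 − 761.85) × 0.957018 = -75.5043
Value = -A$75.50

-A$75.50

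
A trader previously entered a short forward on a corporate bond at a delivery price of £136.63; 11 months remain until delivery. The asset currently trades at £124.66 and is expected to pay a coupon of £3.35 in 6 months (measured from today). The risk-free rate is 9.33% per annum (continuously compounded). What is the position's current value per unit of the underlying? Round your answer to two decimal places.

£3.97

PV(remaining coupons) I = 3.35·e^(−0.0933·6/12) = 3.1973
Current forward F = (S − I)·e^(rT) = (124.66 − 3.1973)·e^(0.0933·11/12) = 121.4627 × 1.089289 = 132.3080
Value (long) = (F − K)·e^(−rT) = (132.3080 − 136.63) × 0.918030 = -3.9677
Short position value = −(long value) = £3.97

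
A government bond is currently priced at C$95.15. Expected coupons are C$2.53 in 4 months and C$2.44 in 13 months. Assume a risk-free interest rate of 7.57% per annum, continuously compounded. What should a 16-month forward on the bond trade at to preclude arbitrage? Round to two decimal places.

C$100.04

PV(coupons) I = 2.53·e^(−0.0757·4/12) + 2.44·e^(−0.0757·13/12)
I = 2.4670 + 2.2479 = 4.7149
F = (S − I)·e^(rT) = (95.15 − 4.7149) · e^(0.0757·16/12)
= 90.4351 · e^0.100933 = 90.4351 × 1.106203 = C$100.04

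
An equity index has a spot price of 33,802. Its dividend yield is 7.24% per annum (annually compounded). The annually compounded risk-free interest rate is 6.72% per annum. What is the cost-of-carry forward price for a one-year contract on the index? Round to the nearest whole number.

F = S · (1+r)^T / (1+q)^T
= 33802 × 1.067200 / 1.072400 = 33802 × 0.995151
F = 33,638

33,638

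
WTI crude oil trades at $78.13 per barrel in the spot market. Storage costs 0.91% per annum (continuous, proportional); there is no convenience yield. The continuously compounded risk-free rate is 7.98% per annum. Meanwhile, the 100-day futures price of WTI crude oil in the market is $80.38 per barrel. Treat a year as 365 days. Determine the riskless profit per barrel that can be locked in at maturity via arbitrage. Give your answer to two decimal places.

Fair futures: F* = S·e^(carry·T), with carry = (r + u) = 0.0798 + 0.0091 = 0.0889
F* = 78.13 · e^(0.0889 × 100/365) = 78.13 · e^0.024356 = 78.13 × 1.024655 = $80.0563
Market $80.38 > fair $80.0563: forward overpriced → cash-and-carry (buy spot, short the forward).
At maturity, profit = |F_mkt − F*| = |80.38 − 80.0563| = $0.32 per barrel

$0.32 per barrel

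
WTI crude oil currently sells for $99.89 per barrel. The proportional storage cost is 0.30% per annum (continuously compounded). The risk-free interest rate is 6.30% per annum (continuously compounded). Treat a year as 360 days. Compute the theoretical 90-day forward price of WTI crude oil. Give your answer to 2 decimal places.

$101.55 per barrel

Net carry = r + u − y = 0.0630 + 0.0030 − 0.0000 = 0.0660
F = S·e^((r+u−y)T) = 99.89 · e^(0.0660 × 90/360) = 99.89 · e^0.016500
= 99.89 × 1.016637 = $101.55 per barrel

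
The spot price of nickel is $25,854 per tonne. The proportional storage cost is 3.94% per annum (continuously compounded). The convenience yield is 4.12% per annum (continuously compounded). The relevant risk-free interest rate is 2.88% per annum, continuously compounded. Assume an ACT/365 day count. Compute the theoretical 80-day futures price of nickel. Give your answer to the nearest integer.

$26,007 per tonne

Net carry = r + u − y = 0.0288 + 0.0394 − 0.0412 = 0.0270
F = S·e^((r+u−y)T) = 25854 · e^(0.0270 × 80/365) = 25854 · e^0.005918
= 25854 × 1.005936 = $26,007 per tonne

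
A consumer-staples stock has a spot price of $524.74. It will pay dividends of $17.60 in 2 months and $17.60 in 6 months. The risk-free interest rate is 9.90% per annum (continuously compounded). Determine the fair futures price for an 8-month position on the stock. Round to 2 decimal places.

PV(dividends) I = 17.60·e^(−0.0990·2/12) + 17.60·e^(−0.0990·6/12)
I = 17.3120 + 16.7500 = 34.0620
F = (S − I)·e^(rT) = (524.74 − 34.0620) · e^(0.0990·8/12)
= 490.6780 · e^0.066000 = 490.6780 × 1.068227 = $524.16

$524.16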